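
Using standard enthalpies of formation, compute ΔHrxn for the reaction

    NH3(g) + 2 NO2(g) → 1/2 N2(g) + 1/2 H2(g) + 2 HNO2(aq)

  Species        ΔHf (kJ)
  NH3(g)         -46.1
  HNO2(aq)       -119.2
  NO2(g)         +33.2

ΔHrxn = -258.7 kJ

Products: 1/2·(+0.0) + 1/2·(+0.0) + 2·(-119.2) = -238.4
Reactants: 1·(-46.1) + 2·(+33.2) = +20.3
ΔHrxn = (-238.4) − (+20.3) = -258.7 kJ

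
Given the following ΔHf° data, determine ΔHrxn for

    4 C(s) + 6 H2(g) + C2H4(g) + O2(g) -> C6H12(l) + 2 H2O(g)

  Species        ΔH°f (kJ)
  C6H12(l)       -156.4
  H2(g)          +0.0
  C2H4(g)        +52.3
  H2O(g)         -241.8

ΔHrxn = -692.3 kJ

Products: 1·(-156.4) + 2·(-241.8) = -640.0
Reactants: 4·(+0.0) + 6·(+0.0) + 1·(+52.3) + 1·(+0.0) = +52.3
ΔHrxn = (-640.0) − (+52.3) = -692.3 kJ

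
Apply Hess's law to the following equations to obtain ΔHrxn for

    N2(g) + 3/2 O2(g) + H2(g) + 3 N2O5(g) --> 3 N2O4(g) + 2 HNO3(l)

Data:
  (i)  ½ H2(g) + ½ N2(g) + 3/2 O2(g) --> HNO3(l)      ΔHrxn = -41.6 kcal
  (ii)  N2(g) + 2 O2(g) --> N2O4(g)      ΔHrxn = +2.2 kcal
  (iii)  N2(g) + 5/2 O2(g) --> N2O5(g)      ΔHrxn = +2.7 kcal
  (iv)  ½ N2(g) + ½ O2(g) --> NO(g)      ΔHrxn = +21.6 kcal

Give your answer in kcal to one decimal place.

(i) × 2 (×2 to match 2 HNO3(l) in the target): (2)·(-41.6) = -83.2 kcal
(ii) × 3 (×3 to match 3 N2O4(g) in the target): (3)·(+2.2) = +6.6 kcal
(iii) reversed and × 3 (N2O5(g) must end up as a reactant; scale by 3 for the 3 N2O5(g)): (-3)·(+2.7) = -8.1 kcal
(iv): not needed (NO(g) appears nowhere else).
ΔHrxn = (2)·(-41.6) + (3)·(+2.2) + (-3)·(+2.7) = -84.7 kcal

ΔHrxn = -84.7 kcal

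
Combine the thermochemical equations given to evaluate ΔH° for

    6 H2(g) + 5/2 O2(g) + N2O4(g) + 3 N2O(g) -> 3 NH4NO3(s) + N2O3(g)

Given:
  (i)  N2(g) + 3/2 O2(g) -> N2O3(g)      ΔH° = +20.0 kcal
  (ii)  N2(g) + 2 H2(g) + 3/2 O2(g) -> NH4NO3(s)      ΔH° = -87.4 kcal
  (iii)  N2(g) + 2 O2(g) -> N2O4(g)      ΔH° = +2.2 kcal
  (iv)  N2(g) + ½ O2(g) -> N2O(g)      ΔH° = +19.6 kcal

ΔH° = -303.2 kcal

(i) as written: +20.0 kcal
(ii) × 3: (3)·(-87.4) = -262.2 kcal
(iii) reversed: -2.2 kcal
(iv) reversed and × 3: (-3)·(+19.6) = -58.8 kcal
ΔH° = (1)·(+20.0) + (3)·(-87.4) + (-1)·(+2.2) + (-3)·(+19.6) = -303.2 kcal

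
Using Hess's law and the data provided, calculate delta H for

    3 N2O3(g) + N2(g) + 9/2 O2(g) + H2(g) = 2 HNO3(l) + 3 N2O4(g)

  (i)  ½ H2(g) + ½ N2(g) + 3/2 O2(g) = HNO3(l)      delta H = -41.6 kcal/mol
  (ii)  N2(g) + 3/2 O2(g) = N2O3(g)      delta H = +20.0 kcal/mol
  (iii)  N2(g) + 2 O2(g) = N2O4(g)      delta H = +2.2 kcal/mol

(i) × 2: (2)·(-41.6) = -83.2 kcal/mol
(ii) reversed and × 3: (-3)·(+20.0) = -60.0 kcal/mol
(iii) × 3: (3)·(+2.2) = +6.6 kcal/mol
Summing the manipulated equations, delta H = (2)·(-41.6) + (-3)·(+20.0) + (3)·(+2.2) = -136.6 kcal/mol

delta H = -136.6 kcal/mol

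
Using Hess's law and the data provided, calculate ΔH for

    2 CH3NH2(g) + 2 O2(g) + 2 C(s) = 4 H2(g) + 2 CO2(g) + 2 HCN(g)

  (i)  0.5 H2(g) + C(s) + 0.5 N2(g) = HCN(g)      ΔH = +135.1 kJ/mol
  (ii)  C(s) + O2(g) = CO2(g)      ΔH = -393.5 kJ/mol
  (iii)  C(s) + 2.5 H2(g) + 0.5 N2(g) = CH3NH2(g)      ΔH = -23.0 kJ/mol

(i) × 2: (2)·(+135.1) = +270.2 kJ/mol
(ii) × 2: (2)·(-393.5) = -787.0 kJ/mol
(iii) reversed and × 2: (-2)·(-23.0) = +46.0 kJ/mol
Since enthalpy is a state function, ΔH = (2)·(+135.1) + (2)·(-393.5) + (-2)·(-23.0) = -470.8 kJ/mol

ΔH = -470.8 kJ/mol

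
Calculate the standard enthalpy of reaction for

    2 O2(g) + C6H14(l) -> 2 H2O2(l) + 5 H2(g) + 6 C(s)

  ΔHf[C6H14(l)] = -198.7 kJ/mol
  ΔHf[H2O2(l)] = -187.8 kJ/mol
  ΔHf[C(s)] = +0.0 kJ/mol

Products: 2·(-187.8) + 5·(+0.0) + 6·(+0.0) = -375.6
Reactants: 2·(+0.0) + 1·(-198.7) = -198.7
ΔH_rxn = (-375.6) − (-198.7) = -176.9 kJ/mol

ΔH_rxn = -176.9 kJ/mol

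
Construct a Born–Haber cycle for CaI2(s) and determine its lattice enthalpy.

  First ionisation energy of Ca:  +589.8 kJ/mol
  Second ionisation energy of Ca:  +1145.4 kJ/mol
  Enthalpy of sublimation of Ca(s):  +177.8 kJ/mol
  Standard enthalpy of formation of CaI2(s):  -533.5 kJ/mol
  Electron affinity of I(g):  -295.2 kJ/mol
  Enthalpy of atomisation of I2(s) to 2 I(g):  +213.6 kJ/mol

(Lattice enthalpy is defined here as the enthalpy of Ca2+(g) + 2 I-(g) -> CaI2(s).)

U = -2069.7 kJ/mol

ΔHf° = 1·ΔHsub + 1·(ΣIE) + 1·D(I2) + 2·EA + U
-533.5 = 1·(+177.8) + 1·(+1735.2) + 1·(+213.6) + 2·(-295.2) + U
U = -533.5 − (+1536.2) = -2069.7 kJ/mol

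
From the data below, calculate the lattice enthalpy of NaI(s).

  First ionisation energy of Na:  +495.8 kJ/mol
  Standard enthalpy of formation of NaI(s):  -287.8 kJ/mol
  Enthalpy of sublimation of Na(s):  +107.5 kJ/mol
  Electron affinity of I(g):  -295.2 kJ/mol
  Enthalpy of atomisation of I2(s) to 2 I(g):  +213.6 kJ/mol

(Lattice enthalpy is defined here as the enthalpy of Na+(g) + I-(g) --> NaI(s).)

ΔHf° = 1·ΔHsub + 1·(ΣIE) + 1/2·D(I2) + 1·EA + U
-287.8 = 1·(+107.5) + 1·(+495.8) + 1/2·(+213.6) + 1·(-295.2) + U
U = -287.8 − (+414.9) = -702.7 kJ/mol

U = -702.7 kJ/mol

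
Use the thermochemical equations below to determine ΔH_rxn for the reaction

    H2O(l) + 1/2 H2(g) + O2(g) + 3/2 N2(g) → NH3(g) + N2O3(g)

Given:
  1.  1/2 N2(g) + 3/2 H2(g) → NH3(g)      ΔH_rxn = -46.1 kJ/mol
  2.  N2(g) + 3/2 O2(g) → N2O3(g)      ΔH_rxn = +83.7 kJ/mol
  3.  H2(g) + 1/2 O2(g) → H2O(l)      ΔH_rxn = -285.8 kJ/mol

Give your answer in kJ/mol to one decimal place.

ΔH_rxn = 323.4 kJ/mol

eq. 1 as written: -46.1 kJ/mol
eq. 2 as written: +83.7 kJ/mol
eq. 3 reversed: +285.8 kJ/mol
ΔH_rxn = (-46.1) + (+83.7) + (+285.8) = 323.4 kJ/mol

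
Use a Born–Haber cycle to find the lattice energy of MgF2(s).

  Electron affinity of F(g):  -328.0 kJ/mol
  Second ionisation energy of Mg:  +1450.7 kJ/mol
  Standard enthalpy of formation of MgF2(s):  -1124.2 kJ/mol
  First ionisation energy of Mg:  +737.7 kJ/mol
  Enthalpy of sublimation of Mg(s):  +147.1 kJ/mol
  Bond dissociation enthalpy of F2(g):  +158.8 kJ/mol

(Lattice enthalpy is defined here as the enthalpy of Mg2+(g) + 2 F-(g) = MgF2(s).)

U = -2962.5 kJ/mol

ΔHf° = 1·ΔHsub + 1·(ΣIE) + 1·D(F2) + 2·EA + U
-1124.2 = 1·(+147.1) + 1·(+2188.4) + 1·(+158.8) + 2·(-328.0) + U
U = -1124.2 − (+1838.3) = -2962.5 kJ/mol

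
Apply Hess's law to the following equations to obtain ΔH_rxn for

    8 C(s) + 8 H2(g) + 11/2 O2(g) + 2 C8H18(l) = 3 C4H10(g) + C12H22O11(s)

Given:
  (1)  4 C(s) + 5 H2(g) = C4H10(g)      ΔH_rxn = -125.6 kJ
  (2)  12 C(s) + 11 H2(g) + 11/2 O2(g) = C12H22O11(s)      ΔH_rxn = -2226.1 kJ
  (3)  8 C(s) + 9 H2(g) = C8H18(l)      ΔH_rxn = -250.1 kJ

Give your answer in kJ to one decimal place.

(1) × 3 (scale by 3 for the 3 C4H10(g)): (3)·(-125.6) = -376.8 kJ
(2) as written (C12H22O11(s) already on the product side): -2226.1 kJ
(3) reversed and × 2 (C8H18(l) must end up as a reactant; ×2 to match 2 C8H18(l) in the target): (-2)·(-250.1) = +500.2 kJ
ΔH_rxn = (-376.8) + (-2226.1) + (+500.2) = -2102.7 kJ

ΔH_rxn = -2102.7 kJ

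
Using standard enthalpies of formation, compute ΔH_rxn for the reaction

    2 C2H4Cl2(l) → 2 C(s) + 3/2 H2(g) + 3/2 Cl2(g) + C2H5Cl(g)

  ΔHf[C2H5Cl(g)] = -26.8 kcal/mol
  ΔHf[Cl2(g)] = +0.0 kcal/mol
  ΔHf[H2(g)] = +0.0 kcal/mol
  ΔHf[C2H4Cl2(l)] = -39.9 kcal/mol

Products: 2·(+0.0) + 3/2·(+0.0) + 3/2·(+0.0) + 1·(-26.8) = -26.8
Reactants: 2·(-39.9) = -79.8
ΔH_rxn = (-26.8) − (-79.8) = 53.0 kcal/mol

ΔH_rxn = 53.0 kcal/mol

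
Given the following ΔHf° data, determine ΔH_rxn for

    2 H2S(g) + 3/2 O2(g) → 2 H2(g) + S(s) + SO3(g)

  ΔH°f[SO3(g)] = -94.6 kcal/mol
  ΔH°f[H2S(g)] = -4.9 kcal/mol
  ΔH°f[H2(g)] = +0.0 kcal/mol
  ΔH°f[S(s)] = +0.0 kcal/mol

Products: 2·(+0.0) + 1·(+0.0) + 1·(-94.6) = -94.6
Reactants: 2·(-4.9) + 3/2·(+0.0) = -9.8
ΔH_rxn = (-94.6) − (-9.8) = -84.8 kcal/mol

ΔH_rxn = -84.8 kcal/mol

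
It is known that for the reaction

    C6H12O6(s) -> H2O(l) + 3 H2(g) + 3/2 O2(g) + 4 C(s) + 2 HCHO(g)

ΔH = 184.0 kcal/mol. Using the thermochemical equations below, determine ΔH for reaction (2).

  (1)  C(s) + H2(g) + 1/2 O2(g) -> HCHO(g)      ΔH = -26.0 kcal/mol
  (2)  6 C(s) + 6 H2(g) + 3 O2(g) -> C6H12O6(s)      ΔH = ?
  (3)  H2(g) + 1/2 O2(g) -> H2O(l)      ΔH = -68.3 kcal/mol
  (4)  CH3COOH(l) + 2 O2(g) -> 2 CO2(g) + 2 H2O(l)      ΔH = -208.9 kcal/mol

(1) × 2 (×2 to match 2 HCHO(g) in the target): (2)·(-26.0) = -52.0 kcal/mol
(2) reversed (reverse to put C6H12O6(s) on the reactant side): contributes −x
(3) as written: -68.3 kcal/mol
(4): not needed (CH3COOH(l) appears nowhere else).
+184.0 = (-52.0) + (-68.3) − x
x = (+184.0 − (-120.3)) / (-1) = -304.3 kcal/mol

ΔH = -304.3 kcal/mol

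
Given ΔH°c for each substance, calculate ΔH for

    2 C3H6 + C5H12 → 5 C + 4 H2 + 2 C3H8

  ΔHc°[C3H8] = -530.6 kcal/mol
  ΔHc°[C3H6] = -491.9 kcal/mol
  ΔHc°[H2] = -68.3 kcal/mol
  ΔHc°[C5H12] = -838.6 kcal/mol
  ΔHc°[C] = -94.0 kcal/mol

ΔH = -18.0 kcal/mol

With combustion enthalpies, reactants minus products:
= [2·(-491.9) + 1·(-838.6)] − [5·(-94.0) + 4·(-68.3) + 2·(-530.6)]
= -18.0 kcal/mol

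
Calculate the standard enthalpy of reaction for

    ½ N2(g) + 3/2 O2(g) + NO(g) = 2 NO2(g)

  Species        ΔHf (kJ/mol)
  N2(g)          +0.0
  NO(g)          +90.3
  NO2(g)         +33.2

ΔH°rxn = -23.9 kJ/mol

Products: 2·(+33.2) = +66.4
Reactants: 1/2·(+0.0) + 3/2·(+0.0) + 1·(+90.3) = +90.3
ΔH°rxn = (+66.4) − (+90.3) = -23.9 kJ/mol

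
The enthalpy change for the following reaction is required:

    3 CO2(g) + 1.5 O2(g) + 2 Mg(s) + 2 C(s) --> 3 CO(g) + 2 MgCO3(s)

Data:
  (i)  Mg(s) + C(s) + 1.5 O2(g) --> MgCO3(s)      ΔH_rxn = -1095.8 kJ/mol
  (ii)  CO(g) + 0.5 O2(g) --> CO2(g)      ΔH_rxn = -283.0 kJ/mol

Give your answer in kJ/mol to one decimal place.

(i) × 2 (×2 to match 2 MgCO3(s) in the target): (2)·(-1095.8) = -2191.6 kJ/mol
(ii) reversed and × 3 (reverse to put CO(g) on the product side; ×3 to match 3 CO(g) in the target): (-3)·(-283.0) = +849.0 kJ/mol
By Hess's law, ΔH_rxn = (-2191.6) + (+849.0) = -1342.6 kJ/mol

ΔH_rxn = -1342.6 kJ/mol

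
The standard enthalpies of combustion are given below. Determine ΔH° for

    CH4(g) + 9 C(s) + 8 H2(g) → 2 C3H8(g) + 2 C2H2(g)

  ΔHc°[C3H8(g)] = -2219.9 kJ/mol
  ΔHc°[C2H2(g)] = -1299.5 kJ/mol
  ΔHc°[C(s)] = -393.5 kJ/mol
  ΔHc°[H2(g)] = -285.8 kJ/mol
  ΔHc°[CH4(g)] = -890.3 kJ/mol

ΔH° = 320.6 kJ/mol

With combustion enthalpies, reactants minus products:
= [1·(-890.3) + 9·(-393.5) + 8·(-285.8)] − [2·(-2219.9) + 2·(-1299.5)]
= 320.6 kJ/mol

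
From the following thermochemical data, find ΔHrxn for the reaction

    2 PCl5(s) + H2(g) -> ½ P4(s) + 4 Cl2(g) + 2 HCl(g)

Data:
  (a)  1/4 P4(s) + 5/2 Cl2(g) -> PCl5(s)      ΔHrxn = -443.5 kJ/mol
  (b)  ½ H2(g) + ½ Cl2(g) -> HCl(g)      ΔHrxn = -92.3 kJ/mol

(a) reversed and × 2 (reverse to put PCl5(s) on the reactant side; ×2 to match 2 PCl5(s) in the target): (-2)·(-443.5) = +887.0 kJ/mol
(b) × 2 (×2 to match 2 HCl(g) in the target): (2)·(-92.3) = -184.6 kJ/mol
Summing the manipulated equations, ΔHrxn = (+887.0) + (-184.6) = 702.4 kJ/mol

ΔHrxn = 702.4 kJ/mol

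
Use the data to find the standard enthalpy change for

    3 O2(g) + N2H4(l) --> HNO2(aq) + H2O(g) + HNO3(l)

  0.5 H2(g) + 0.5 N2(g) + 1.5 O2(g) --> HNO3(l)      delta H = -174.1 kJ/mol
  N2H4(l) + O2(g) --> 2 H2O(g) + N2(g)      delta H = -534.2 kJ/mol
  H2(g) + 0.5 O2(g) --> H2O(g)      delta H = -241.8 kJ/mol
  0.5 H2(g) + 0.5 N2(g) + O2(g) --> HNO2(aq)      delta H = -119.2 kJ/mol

delta H = -585.7 kJ/mol

equation 1 as written: -174.1 kJ/mol
equation 2 as written: -534.2 kJ/mol
equation 3 reversed: +241.8 kJ/mol
equation 4 as written: -119.2 kJ/mol
delta H = (-174.1) + (-534.2) + (+241.8) + (-119.2) = -585.7 kJ/mol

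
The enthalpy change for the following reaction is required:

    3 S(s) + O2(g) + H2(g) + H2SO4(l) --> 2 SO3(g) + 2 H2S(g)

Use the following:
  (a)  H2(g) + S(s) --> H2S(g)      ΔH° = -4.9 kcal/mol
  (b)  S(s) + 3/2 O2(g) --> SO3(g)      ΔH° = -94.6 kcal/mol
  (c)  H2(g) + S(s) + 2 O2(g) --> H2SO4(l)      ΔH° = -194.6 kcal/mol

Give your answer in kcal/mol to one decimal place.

(a) × 2: (2)·(-4.9) = -9.8 kcal/mol
(b) × 2: (2)·(-94.6) = -189.2 kcal/mol
(c) reversed: +194.6 kcal/mol
ΔH° = (2)·(-4.9) + (2)·(-94.6) + (-1)·(-194.6) = -4.4 kcal/mol

ΔH° = -4.4 kcal/mol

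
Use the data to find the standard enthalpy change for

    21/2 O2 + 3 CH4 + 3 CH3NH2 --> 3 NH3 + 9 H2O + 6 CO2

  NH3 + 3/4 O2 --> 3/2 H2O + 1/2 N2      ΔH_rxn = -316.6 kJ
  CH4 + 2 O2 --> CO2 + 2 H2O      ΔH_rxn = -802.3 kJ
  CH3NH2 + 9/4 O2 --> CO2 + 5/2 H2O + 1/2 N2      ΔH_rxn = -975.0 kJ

equation 1 reversed and × 3 (reverse to put NH3 on the product side; ×3 to match 3 NH3 in the target): (-3)·(-316.6) = +949.8 kJ
equation 2 × 3 (scale by 3 for the 3 CH4): (3)·(-802.3) = -2406.9 kJ
equation 3 × 3 (×3 to match 3 CH3NH2 in the target): (3)·(-975.0) = -2925.0 kJ
Since enthalpy is a state function, ΔH_rxn = (+949.8) + (-2406.9) + (-2925.0) = -4382.1 kJ

ΔH_rxn = -4382.1 kJ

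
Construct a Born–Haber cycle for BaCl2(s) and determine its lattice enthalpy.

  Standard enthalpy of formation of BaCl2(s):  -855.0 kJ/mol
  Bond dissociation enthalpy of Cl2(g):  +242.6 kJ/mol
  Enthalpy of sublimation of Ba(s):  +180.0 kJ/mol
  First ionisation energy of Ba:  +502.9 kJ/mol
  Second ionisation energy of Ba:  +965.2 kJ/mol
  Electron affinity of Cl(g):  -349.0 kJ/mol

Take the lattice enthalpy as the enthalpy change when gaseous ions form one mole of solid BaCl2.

ΔHf° = 1·ΔHsub + 1·(ΣIE) + 1·D(Cl2) + 2·EA + U
-855.0 = 1·(+180.0) + 1·(+1468.1) + 1·(+242.6) + 2·(-349.0) + U
U = -855.0 − (+1192.7) = -2047.7 kJ/mol

U = -2047.7 kJ/mol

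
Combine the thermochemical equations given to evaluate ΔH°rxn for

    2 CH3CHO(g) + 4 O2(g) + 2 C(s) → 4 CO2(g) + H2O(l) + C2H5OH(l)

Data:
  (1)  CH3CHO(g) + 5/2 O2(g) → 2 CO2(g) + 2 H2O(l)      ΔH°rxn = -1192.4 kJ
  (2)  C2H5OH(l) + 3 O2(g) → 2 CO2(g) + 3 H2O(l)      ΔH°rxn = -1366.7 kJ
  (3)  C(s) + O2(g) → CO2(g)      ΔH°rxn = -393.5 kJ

ΔH°rxn = -1805.1 kJ

(1) × 2 (scale by 2 for the 2 CH3CHO(g)): (2)·(-1192.4) = -2384.8 kJ
(2) reversed (reverse to put C2H5OH(l) on the product side): +1366.7 kJ
(3) × 2 (×2 to match 2 C(s) in the target): (2)·(-393.5) = -787.0 kJ
Combining the equations, ΔH°rxn = (2)·(-1192.4) + (-1)·(-1366.7) + (2)·(-393.5) = -1805.1 kJ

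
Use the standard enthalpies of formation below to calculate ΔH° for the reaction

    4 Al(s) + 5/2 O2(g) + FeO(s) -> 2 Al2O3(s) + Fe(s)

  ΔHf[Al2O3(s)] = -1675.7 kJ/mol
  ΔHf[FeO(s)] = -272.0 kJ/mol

ΔH° = -3079.4 kJ/mol

Products: 2·(-1675.7) + 1·(+0.0) = -3351.4
Reactants: 4·(+0.0) + 5/2·(+0.0) + 1·(-272.0) = -272.0
ΔH° = (-3351.4) − (-272.0) = -3079.4 kJ/mol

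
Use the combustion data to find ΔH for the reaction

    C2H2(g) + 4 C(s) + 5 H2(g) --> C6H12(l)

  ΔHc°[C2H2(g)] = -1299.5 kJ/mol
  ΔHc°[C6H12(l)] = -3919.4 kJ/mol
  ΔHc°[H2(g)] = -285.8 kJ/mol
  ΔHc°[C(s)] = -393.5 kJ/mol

With combustion enthalpies, reactants minus products:
= [1·(-1299.5) + 4·(-393.5) + 5·(-285.8)] − [1·(-3919.4)]
= -383.1 kJ/mol

ΔH = -383.1 kJ/mol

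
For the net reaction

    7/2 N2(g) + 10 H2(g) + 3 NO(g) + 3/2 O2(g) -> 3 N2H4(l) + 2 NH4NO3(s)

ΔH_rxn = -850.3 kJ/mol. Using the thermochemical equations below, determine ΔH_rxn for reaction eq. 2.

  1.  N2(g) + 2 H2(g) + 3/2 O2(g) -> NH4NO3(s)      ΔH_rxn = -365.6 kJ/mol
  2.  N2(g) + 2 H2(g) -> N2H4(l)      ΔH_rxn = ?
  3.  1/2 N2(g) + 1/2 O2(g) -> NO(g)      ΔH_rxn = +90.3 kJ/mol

eq. 1 × 2: (2)·(-365.6) = -731.2 kJ/mol
eq. 2 × 3: contributes 3·x
eq. 3 reversed and × 3: (-3)·(+90.3) = -270.9 kJ/mol
-850.3 = (-731.2) + (-270.9) + 3·x
x = (-850.3 − (-1002.1)) / (3) = 50.6 kJ/mol

ΔH_rxn = 50.6 kJ/mol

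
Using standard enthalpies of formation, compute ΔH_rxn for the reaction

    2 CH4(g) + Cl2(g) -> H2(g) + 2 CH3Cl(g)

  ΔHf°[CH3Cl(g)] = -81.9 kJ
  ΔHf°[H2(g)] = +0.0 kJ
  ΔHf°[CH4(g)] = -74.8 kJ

ΔH°rxn = Σ nΔHf°(products) − Σ nΔHf°(reactants).
Products: 1·(+0.0) + 2·(-81.9) = -163.8
Reactants: 2·(-74.8) + 1·(+0.0) = -149.6
ΔH_rxn = (-163.8) − (-149.6) = -14.2 kJ

ΔH_rxn = -14.2 kJ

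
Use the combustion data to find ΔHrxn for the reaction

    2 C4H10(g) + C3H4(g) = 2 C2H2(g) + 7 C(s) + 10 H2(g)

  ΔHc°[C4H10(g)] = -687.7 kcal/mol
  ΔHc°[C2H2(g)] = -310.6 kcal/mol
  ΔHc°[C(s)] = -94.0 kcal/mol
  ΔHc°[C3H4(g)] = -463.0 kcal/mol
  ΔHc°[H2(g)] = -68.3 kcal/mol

With combustion enthalpies, reactants minus products:
= [2·(-687.7) + 1·(-463.0)] − [2·(-310.6) + 7·(-94.0) + 10·(-68.3)]
= 123.8 kcal/mol

ΔHrxn = 123.8 kcal/mol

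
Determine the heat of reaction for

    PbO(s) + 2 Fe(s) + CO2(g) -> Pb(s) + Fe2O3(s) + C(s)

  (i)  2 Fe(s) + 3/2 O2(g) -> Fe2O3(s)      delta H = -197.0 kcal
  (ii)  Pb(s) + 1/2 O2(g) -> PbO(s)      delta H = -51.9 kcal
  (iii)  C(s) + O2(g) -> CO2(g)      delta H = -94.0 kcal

delta H = -51.1 kcal

(i) as written: -197.0 kcal
(ii) reversed: +51.9 kcal
(iii) reversed: +94.0 kcal
delta H = (1)·(-197.0) + (-1)·(-51.9) + (-1)·(-94.0) = -51.1 kcal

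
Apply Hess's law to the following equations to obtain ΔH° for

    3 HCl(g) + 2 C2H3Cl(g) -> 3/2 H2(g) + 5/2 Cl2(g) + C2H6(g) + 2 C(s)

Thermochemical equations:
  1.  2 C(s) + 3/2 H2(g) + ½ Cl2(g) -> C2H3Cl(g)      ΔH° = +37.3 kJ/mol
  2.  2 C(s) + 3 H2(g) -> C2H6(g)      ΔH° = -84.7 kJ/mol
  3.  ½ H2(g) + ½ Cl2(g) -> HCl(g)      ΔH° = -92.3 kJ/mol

eq. 1 reversed and × 2 (reverse to put C2H3Cl(g) on the reactant side; ×2 to match 2 C2H3Cl(g) in the target): (-2)·(+37.3) = -74.6 kJ/mol
eq. 2 as written (C2H6(g) already on the product side): -84.7 kJ/mol
eq. 3 reversed and × 3 (HCl(g) must end up as a reactant; scale by 3 for the 3 HCl(g)): (-3)·(-92.3) = +276.9 kJ/mol
Combining the equations, ΔH° = (-2)·(+37.3) + (1)·(-84.7) + (-3)·(-92.3) = 117.6 kJ/mol

ΔH° = 117.6 kJ/mol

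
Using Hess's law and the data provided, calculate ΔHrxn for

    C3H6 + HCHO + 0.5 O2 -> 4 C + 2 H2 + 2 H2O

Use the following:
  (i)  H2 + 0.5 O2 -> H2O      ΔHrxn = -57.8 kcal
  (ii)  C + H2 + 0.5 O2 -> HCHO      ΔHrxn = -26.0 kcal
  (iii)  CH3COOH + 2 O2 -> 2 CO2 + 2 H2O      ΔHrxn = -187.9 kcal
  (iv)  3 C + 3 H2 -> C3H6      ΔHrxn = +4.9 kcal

ΔHrxn = -94.5 kcal

(i) × 2: (2)·(-57.8) = -115.6 kcal
(ii) reversed: +26.0 kcal
(iii): not needed.
(iv) reversed: -4.9 kcal
By Hess's law, ΔHrxn = (2)·(-57.8) + (-1)·(-26.0) + (-1)·(+4.9) = -94.5 kcal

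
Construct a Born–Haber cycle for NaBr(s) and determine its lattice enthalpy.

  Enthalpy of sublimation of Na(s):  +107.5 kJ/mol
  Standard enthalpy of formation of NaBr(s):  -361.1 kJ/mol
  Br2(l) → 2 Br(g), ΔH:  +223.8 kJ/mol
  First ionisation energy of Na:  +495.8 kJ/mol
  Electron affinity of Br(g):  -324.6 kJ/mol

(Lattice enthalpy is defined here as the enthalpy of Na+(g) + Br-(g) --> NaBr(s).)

ΔHf° = 1·ΔHsub + 1·(ΣIE) + 1/2·D(Br2) + 1·EA + U
-361.1 = 1·(+107.5) + 1·(+495.8) + 1/2·(+223.8) + 1·(-324.6) + U
U = -361.1 − (+390.6) = -751.7 kJ/mol

U = -751.7 kJ/mol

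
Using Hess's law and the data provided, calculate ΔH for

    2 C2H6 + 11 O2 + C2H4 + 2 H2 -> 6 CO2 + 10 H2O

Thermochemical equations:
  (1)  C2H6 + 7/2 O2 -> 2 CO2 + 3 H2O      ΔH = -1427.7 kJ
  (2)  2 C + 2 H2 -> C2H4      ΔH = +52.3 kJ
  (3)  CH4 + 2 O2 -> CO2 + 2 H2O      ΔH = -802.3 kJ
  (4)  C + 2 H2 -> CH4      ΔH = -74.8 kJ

(1) × 2: (2)·(-1427.7) = -2855.4 kJ
(2) reversed: -52.3 kJ
(3) × 2: (2)·(-802.3) = -1604.6 kJ
(4) × 2: (2)·(-74.8) = -149.6 kJ
Combining the equations, ΔH = (2)·(-1427.7) + (-1)·(+52.3) + (2)·(-802.3) + (2)·(-74.8) = -4661.9 kJ

ΔH = -4661.9 kJ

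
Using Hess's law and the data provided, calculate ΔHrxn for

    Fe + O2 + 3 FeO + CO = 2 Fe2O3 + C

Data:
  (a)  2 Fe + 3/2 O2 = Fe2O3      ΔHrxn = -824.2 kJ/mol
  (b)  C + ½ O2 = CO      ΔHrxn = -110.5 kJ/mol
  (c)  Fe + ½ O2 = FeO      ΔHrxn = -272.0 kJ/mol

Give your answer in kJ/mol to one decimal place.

(a) × 2: (2)·(-824.2) = -1648.4 kJ/mol
(b) reversed: +110.5 kJ/mol
(c) reversed and × 3: (-3)·(-272.0) = +816.0 kJ/mol
ΔHrxn = (2)·(-824.2) + (-1)·(-110.5) + (-3)·(-272.0) = -721.9 kJ/mol

ΔHrxn = -721.9 kJ/mol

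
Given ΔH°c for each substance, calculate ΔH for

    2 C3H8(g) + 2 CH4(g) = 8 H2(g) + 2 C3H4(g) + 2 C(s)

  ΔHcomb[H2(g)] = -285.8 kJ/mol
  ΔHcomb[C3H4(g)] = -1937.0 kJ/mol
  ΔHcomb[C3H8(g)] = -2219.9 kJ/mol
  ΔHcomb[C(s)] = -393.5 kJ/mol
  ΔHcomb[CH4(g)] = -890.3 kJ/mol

Using ΔH = Σ nΔHc°(reactants) − Σ nΔHc°(products):
= [2·(-2219.9) + 2·(-890.3)] − [8·(-285.8) + 2·(-1937.0) + 2·(-393.5)]
= 727.0 kJ/mol

ΔH = 727.0 kJ/mol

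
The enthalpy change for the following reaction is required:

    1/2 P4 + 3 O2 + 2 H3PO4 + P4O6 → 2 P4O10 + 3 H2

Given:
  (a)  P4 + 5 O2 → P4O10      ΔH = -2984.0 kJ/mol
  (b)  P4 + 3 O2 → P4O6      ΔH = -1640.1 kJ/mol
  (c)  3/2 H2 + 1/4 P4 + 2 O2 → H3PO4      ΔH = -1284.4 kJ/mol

ΔH = -1759.1 kJ/mol

(a) × 2 (×2 to match 2 P4O10 in the target): (2)·(-2984.0) = -5968.0 kJ/mol
(b) reversed (P4O6 must end up as a reactant): +1640.1 kJ/mol
(c) reversed and × 2 (reverse to put H3PO4 on the reactant side; scale by 2 for the 2 H3PO4): (-2)·(-1284.4) = +2568.8 kJ/mol
Since enthalpy is a state function, ΔH = (2)·(-2984.0) + (-1)·(-1640.1) + (-2)·(-1284.4) = -1759.1 kJ/mol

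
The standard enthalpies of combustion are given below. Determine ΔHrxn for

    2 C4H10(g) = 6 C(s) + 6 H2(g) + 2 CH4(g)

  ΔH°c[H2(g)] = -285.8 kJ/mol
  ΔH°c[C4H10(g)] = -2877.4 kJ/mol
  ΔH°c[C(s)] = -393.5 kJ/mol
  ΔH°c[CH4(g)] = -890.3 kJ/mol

Using ΔH = Σ nΔHc°(reactants) − Σ nΔHc°(products):
= [2·(-2877.4)] − [6·(-393.5) + 6·(-285.8) + 2·(-890.3)]
= 101.6 kJ/mol

ΔHrxn = 101.6 kJ/mol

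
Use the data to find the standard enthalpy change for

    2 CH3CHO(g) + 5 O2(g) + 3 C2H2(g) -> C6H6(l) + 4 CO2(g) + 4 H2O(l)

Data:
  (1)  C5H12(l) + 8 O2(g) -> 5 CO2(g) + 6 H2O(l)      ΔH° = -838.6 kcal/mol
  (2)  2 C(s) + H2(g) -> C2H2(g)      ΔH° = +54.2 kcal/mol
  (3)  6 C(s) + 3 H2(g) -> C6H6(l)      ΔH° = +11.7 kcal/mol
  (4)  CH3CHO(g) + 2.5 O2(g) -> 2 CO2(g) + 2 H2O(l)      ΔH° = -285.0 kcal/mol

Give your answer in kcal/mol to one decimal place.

ΔH° = -720.9 kcal/mol

(1): not needed.
(2) reversed and × 3: (-3)·(+54.2) = -162.6 kcal/mol
(3) as written: +11.7 kcal/mol
(4) × 2: (2)·(-285.0) = -570.0 kcal/mol
ΔH° = (-162.6) + (+11.7) + (-570.0) = -720.9 kcal/mol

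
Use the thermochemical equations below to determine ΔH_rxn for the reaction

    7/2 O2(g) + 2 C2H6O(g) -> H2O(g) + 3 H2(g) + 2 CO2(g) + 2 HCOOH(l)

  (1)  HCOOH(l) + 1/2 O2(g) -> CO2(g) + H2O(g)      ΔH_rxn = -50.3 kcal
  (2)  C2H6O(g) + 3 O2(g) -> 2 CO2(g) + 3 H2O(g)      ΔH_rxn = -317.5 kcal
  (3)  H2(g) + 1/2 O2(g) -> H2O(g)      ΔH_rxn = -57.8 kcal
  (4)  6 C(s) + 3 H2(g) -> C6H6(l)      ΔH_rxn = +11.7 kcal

(1) reversed and × 2: (-2)·(-50.3) = +100.6 kcal
(2) × 2: (2)·(-317.5) = -635.0 kcal
(3) reversed and × 3: (-3)·(-57.8) = +173.4 kcal
(4): not needed.
Since enthalpy is a state function, ΔH_rxn = (+100.6) + (-635.0) + (+173.4) = -361.0 kcal

ΔH_rxn = -361.0 kcal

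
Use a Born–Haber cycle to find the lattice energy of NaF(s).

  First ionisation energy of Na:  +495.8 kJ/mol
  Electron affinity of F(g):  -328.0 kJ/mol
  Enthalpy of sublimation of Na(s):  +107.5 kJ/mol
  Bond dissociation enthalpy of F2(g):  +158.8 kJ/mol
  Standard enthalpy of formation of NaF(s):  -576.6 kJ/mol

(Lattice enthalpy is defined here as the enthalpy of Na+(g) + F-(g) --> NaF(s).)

ΔHf° = 1·ΔHsub + 1·(ΣIE) + 1/2·D(F2) + 1·EA + U
-576.6 = 1·(+107.5) + 1·(+495.8) + 1/2·(+158.8) + 1·(-328.0) + U
U = -576.6 − (+354.7) = -931.3 kJ/mol

U = -931.3 kJ/mol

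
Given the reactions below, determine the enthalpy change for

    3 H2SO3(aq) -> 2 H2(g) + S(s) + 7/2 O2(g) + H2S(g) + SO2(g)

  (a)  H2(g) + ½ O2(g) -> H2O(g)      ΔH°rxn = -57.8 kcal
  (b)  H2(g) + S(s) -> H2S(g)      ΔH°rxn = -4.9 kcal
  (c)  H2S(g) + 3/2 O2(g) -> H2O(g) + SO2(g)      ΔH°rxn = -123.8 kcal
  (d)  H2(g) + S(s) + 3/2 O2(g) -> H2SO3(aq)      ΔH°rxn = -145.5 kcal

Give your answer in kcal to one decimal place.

ΔH°rxn = 360.7 kcal

(a) reversed: +57.8 kcal
(b) × 2: (2)·(-4.9) = -9.8 kcal
(c) as written (SO2(g) already on the product side): -123.8 kcal
(d) reversed and × 3 (H2SO3(aq) must end up as a reactant; scale by 3 for the 3 H2SO3(aq)): (-3)·(-145.5) = +436.5 kcal
Combining the equations, ΔH°rxn = (-1)·(-57.8) + (2)·(-4.9) + (1)·(-123.8) + (-3)·(-145.5) = 360.7 kcal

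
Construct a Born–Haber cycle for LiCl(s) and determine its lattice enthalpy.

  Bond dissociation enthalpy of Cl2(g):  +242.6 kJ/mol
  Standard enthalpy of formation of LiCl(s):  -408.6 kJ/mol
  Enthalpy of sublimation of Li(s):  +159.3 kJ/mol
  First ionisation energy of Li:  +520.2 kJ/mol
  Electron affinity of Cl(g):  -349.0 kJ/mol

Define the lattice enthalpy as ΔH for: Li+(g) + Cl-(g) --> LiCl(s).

ΔHf° = 1·ΔHsub + 1·(ΣIE) + 1/2·D(Cl2) + 1·EA + U
-408.6 = 1·(+159.3) + 1·(+520.2) + 1/2·(+242.6) + 1·(-349.0) + U
U = -408.6 − (+451.8) = -860.4 kJ/mol

U = -860.4 kJ/mol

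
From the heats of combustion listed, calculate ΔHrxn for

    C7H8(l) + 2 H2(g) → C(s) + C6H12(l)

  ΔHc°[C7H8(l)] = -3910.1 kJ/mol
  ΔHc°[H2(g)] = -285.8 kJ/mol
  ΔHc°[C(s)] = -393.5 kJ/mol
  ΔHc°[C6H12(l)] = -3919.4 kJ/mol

Using ΔH = Σ nΔHc°(reactants) − Σ nΔHc°(products):
= [1·(-3910.1) + 2·(-285.8)] − [1·(-393.5) + 1·(-3919.4)]
= -168.8 kJ/mol

ΔHrxn = -168.8 kJ/mol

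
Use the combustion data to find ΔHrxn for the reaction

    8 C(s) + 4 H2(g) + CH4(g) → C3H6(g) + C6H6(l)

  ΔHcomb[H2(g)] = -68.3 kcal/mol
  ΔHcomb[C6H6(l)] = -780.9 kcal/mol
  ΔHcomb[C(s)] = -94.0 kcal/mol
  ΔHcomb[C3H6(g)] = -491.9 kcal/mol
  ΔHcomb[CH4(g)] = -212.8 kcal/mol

ΔHrxn = 34.8 kcal/mol

With combustion enthalpies, reactants minus products:
= [8·(-94.0) + 4·(-68.3) + 1·(-212.8)] − [1·(-491.9) + 1·(-780.9)]
= 34.8 kcal/mol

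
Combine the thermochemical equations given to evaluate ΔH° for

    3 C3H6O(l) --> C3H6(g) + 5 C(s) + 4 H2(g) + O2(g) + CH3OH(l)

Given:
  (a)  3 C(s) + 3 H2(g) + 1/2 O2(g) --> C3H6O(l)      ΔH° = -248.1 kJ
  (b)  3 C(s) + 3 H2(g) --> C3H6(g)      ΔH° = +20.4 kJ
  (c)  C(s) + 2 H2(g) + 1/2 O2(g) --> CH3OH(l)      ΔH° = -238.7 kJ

(a) reversed and × 3 (C3H6O(l) must end up as a reactant; scale by 3 for the 3 C3H6O(l)): (-3)·(-248.1) = +744.3 kJ
(b) as written (C3H6(g) already on the product side): +20.4 kJ
(c) as written (CH3OH(l) already on the product side): -238.7 kJ
ΔH° = (+744.3) + (+20.4) + (-238.7) = 526.0 kJ

ΔH° = 526.0 kJ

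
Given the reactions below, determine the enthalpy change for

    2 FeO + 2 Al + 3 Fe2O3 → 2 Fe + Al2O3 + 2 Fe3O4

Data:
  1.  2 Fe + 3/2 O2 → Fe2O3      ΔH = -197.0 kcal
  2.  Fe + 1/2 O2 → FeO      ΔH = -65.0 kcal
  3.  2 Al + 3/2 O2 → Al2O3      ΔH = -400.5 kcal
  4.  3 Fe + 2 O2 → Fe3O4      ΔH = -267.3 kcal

ΔH = -214.1 kcal

eq. 1 reversed and × 3: (-3)·(-197.0) = +591.0 kcal
eq. 2 reversed and × 2: (-2)·(-65.0) = +130.0 kcal
eq. 3 as written: -400.5 kcal
eq. 4 × 2: (2)·(-267.3) = -534.6 kcal
ΔH = (-3)·(-197.0) + (-2)·(-65.0) + (1)·(-400.5) + (2)·(-267.3) = -214.1 kcal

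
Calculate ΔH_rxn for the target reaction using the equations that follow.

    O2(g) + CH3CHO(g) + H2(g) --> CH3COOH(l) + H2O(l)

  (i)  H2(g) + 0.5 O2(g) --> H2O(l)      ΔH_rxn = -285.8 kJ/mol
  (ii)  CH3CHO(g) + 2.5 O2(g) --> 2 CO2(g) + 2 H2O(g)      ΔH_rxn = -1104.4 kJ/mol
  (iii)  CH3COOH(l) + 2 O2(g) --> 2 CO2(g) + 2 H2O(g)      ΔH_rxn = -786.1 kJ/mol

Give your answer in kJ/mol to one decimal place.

ΔH_rxn = -604.1 kJ/mol

(i) as written: -285.8 kJ/mol
(ii) as written: -1104.4 kJ/mol
(iii) reversed: +786.1 kJ/mol
ΔH_rxn = (1)·(-285.8) + (1)·(-1104.4) + (-1)·(-786.1) = -604.1 kJ/mol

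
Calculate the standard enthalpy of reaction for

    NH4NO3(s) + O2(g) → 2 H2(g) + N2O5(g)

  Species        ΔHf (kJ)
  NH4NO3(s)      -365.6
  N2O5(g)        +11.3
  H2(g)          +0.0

ΔHrxn = 376.9 kJ

Products: 2·(+0.0) + 1·(+11.3) = +11.3
Reactants: 1·(-365.6) + 1·(+0.0) = -365.6
ΔHrxn = (+11.3) − (-365.6) = 376.9 kJ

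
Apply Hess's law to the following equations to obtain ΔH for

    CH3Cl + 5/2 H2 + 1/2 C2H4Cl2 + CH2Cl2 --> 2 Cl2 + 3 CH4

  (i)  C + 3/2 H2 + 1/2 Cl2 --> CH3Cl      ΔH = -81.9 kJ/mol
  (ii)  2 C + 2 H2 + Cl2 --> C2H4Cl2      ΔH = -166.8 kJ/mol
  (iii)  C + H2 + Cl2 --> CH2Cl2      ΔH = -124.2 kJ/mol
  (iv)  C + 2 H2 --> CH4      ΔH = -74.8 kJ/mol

ΔH = 65.1 kJ/mol

(i) reversed (CH3Cl must end up as a reactant): +81.9 kJ/mol
(ii) reversed and × 1/2 (C2H4Cl2 must end up as a reactant; scale by 1/2 for the 1/2 C2H4Cl2): (-1/2)·(-166.8) = +83.4 kJ/mol
(iii) reversed (CH2Cl2 must end up as a reactant): +124.2 kJ/mol
(iv) × 3 (×3 to match 3 CH4 in the target): (3)·(-74.8) = -224.4 kJ/mol
ΔH = (-1)·(-81.9) + (-1/2)·(-166.8) + (-1)·(-124.2) + (3)·(-74.8) = 65.1 kJ/mol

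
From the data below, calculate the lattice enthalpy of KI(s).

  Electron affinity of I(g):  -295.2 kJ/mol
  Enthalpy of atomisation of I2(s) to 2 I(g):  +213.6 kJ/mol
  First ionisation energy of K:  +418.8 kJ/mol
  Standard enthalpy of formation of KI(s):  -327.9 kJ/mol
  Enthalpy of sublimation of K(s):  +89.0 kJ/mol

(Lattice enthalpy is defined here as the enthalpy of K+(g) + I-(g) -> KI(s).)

ΔHf° = 1·ΔHsub + 1·(ΣIE) + 1/2·D(I2) + 1·EA + U
-327.9 = 1·(+89.0) + 1·(+418.8) + 1/2·(+213.6) + 1·(-295.2) + U
U = -327.9 − (+319.4) = -647.3 kJ/mol

U = -647.3 kJ/mol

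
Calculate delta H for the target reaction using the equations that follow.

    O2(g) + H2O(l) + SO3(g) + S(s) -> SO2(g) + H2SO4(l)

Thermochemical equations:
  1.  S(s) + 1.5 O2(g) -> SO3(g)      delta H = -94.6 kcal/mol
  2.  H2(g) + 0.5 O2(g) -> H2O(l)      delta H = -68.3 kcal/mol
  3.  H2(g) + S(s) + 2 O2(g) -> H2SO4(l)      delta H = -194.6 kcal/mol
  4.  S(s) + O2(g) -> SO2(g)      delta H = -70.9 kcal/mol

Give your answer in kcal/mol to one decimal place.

delta H = -102.6 kcal/mol

eq. 1 reversed: +94.6 kcal/mol
eq. 2 reversed: +68.3 kcal/mol
eq. 3 as written: -194.6 kcal/mol
eq. 4 as written: -70.9 kcal/mol
By Hess's law, delta H = (-1)·(-94.6) + (-1)·(-68.3) + (1)·(-194.6) + (1)·(-70.9) = -102.6 kcal/mol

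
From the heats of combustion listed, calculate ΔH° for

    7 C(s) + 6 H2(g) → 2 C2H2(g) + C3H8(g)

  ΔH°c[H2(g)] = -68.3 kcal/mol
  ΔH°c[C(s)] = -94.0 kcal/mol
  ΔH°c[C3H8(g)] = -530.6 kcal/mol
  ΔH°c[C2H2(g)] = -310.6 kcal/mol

With combustion enthalpies, reactants minus products:
= [7·(-94.0) + 6·(-68.3)] − [2·(-310.6) + 1·(-530.6)]
= 84.0 kcal/mol

ΔH° = 84.0 kcal/mol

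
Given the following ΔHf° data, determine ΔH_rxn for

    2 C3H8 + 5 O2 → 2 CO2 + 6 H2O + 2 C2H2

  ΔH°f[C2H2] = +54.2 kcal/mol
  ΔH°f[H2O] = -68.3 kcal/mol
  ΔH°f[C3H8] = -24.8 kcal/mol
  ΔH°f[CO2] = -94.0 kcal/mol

Products: 2·(-94.0) + 6·(-68.3) + 2·(+54.2) = -489.4
Reactants: 2·(-24.8) + 5·(+0.0) = -49.6
ΔH_rxn = (-489.4) − (-49.6) = -439.8 kcal/mol

ΔH_rxn = -439.8 kcal/mol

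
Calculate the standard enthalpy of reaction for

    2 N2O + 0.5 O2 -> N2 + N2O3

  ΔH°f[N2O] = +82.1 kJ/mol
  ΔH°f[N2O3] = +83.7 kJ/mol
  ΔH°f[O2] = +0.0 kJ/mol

ΔH°rxn = -80.5 kJ/mol

ΔH°rxn = Σ nΔHf°(products) − Σ nΔHf°(reactants).
Products: 1·(+0.0) + 1·(+83.7) = +83.7
Reactants: 2·(+82.1) + 1/2·(+0.0) = +164.2
ΔH°rxn = (+83.7) − (+164.2) = -80.5 kJ/mol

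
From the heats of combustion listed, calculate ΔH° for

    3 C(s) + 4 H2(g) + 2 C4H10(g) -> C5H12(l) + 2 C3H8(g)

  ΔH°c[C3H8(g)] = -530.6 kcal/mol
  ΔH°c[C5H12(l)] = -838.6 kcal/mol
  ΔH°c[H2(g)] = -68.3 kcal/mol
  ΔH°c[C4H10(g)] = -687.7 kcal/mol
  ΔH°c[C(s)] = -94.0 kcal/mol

ΔH° = -30.8 kcal/mol

With combustion enthalpies, reactants minus products:
= [3·(-94.0) + 4·(-68.3) + 2·(-687.7)] − [1·(-838.6) + 2·(-530.6)]
= -30.8 kcal/mol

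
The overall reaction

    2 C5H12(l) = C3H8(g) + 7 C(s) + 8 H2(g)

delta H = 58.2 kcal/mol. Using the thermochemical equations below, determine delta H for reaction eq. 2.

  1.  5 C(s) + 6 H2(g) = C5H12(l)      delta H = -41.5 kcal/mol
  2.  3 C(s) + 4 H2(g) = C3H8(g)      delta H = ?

eq. 1 reversed and × 2 (reverse to put C5H12(l) on the reactant side; scale by 2 for the 2 C5H12(l)): (-2)·(-41.5) = +83.0 kcal/mol
eq. 2 as written (C3H8(g) already on the product side): contributes x
+58.2 = (+83.0) + x
x = (+58.2 − (+83.0)) / (1) = -24.8 kcal/mol

delta H = -24.8 kcal/mol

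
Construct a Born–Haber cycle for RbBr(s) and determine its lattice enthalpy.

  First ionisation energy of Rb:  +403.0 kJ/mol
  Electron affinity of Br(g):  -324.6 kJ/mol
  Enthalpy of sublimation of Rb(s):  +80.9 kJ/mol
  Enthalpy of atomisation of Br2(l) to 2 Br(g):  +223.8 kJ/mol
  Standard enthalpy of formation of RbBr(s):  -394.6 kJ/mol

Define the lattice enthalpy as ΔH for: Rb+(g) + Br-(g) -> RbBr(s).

ΔHf° = 1·ΔHsub + 1·(ΣIE) + 1/2·D(Br2) + 1·EA + U
-394.6 = 1·(+80.9) + 1·(+403.0) + 1/2·(+223.8) + 1·(-324.6) + U
U = -394.6 − (+271.2) = -665.8 kJ/mol

U = -665.8 kJ/mol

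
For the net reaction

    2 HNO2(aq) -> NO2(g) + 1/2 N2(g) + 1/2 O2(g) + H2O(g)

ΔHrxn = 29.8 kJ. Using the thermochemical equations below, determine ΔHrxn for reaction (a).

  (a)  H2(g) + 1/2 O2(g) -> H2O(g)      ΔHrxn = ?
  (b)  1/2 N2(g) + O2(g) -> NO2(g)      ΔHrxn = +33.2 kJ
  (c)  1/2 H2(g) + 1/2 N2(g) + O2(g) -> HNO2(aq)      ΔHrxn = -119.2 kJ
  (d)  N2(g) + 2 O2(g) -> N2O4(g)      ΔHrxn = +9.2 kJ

ΔHrxn = -241.8 kJ

(a) as written (H2O(g) already on the product side): contributes x
(b) as written (NO2(g) already on the product side): +33.2 kJ
(c) reversed and × 2 (reverse to put HNO2(aq) on the reactant side; scale by 2 for the 2 HNO2(aq)): (-2)·(-119.2) = +238.4 kJ
(d): not needed (N2O4(g) appears nowhere else).
+29.8 = (+33.2) + (+238.4) + x
x = (+29.8 − (+271.6)) / (1) = -241.8 kJ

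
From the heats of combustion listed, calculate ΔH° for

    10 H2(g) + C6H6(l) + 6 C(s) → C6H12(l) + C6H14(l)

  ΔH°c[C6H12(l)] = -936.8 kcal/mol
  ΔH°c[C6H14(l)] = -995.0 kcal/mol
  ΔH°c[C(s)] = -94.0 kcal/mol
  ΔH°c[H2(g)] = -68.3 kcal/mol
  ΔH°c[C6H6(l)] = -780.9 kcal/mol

ΔH° = -96.1 kcal/mol

Using ΔH = Σ nΔHc°(reactants) − Σ nΔHc°(products):
= [10·(-68.3) + 1·(-780.9) + 6·(-94.0)] − [1·(-936.8) + 1·(-995.0)]
= -96.1 kcal/mol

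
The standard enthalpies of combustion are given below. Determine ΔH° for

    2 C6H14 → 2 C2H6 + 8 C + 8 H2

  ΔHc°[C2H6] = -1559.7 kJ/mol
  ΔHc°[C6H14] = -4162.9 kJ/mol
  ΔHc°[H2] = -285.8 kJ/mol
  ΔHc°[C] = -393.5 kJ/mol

ΔH° = 228.0 kJ/mol

With combustion enthalpies, reactants minus products:
= [2·(-4162.9)] − [2·(-1559.7) + 8·(-393.5) + 8·(-285.8)]
= 228.0 kJ/mol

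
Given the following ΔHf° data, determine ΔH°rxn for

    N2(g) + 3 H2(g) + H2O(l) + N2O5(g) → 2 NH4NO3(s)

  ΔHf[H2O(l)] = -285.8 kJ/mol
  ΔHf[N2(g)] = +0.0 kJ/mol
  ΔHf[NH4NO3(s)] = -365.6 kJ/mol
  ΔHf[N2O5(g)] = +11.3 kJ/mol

Products: 2·(-365.6) = -731.2
Reactants: 1·(+0.0) + 3·(+0.0) + 1·(-285.8) + 1·(+11.3) = -274.5
ΔH°rxn = (-731.2) − (-274.5) = -456.7 kJ/mol

ΔH°rxn = -456.7 kJ/mol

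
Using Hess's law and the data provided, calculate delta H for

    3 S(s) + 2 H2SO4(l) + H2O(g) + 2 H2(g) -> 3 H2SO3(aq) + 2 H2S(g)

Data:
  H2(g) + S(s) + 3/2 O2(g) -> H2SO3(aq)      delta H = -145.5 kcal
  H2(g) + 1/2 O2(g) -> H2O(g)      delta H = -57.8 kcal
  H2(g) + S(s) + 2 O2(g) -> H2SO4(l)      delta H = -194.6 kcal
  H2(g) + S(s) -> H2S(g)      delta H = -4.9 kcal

equation 1 × 3: (3)·(-145.5) = -436.5 kcal
equation 2 reversed: +57.8 kcal
equation 3 reversed and × 2: (-2)·(-194.6) = +389.2 kcal
equation 4 × 2: (2)·(-4.9) = -9.8 kcal
delta H = (-436.5) + (+57.8) + (+389.2) + (-9.8) = 0.7 kcal

delta H = 0.7 kcal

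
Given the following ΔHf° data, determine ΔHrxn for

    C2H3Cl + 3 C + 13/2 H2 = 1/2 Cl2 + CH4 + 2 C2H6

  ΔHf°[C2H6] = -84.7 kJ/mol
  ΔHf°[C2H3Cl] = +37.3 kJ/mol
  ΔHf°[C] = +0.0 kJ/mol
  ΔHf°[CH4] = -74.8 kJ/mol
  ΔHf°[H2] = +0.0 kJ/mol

ΔHrxn = -281.5 kJ/mol

Products: 1/2·(+0.0) + 1·(-74.8) + 2·(-84.7) = -244.2
Reactants: 1·(+37.3) + 3·(+0.0) + 13/2·(+0.0) = +37.3
ΔHrxn = (-244.2) − (+37.3) = -281.5 kJ/mol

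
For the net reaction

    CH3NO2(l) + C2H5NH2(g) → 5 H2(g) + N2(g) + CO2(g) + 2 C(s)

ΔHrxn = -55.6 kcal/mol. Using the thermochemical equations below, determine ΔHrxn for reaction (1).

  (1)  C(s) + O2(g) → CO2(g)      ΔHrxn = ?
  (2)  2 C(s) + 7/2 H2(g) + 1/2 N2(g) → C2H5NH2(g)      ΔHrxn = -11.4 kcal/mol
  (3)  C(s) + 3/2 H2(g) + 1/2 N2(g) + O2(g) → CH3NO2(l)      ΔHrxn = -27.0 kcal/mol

(1) as written: contributes x
(2) reversed: +11.4 kcal/mol
(3) reversed: +27.0 kcal/mol
-55.6 = (+11.4) + (+27.0) + x
x = (-55.6 − (+38.4)) / (1) = -94.0 kcal/mol

ΔHrxn = -94.0 kcal/mol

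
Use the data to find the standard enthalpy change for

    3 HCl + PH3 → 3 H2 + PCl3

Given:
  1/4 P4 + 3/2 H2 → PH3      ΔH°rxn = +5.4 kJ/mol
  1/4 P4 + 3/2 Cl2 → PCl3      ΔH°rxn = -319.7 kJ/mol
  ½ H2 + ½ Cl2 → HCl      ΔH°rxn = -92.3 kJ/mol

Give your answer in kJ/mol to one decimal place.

equation 1 reversed: -5.4 kJ/mol
equation 2 as written: -319.7 kJ/mol
equation 3 reversed and × 3: (-3)·(-92.3) = +276.9 kJ/mol
ΔH°rxn = (-1)·(+5.4) + (1)·(-319.7) + (-3)·(-92.3) = -48.2 kJ/mol

ΔH°rxn = -48.2 kJ/mol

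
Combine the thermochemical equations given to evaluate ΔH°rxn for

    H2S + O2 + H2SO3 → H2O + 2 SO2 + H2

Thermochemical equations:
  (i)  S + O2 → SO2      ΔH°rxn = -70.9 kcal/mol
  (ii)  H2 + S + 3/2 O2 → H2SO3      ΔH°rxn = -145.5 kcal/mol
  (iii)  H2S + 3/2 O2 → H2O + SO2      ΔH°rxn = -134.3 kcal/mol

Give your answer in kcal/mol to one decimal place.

(i) as written: -70.9 kcal/mol
(ii) reversed: +145.5 kcal/mol
(iii) as written: -134.3 kcal/mol
ΔH°rxn = (1)·(-70.9) + (-1)·(-145.5) + (1)·(-134.3) = -59.7 kcal/mol

ΔH°rxn = -59.7 kcal/mol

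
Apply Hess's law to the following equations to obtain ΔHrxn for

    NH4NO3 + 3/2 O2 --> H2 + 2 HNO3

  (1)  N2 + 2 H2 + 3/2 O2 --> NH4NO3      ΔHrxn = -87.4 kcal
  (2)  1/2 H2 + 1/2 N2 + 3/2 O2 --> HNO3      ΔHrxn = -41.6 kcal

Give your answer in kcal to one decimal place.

ΔHrxn = 4.2 kcal

(1) reversed: +87.4 kcal
(2) × 2: (2)·(-41.6) = -83.2 kcal
Since enthalpy is a state function, ΔHrxn = (+87.4) + (-83.2) = 4.2 kcal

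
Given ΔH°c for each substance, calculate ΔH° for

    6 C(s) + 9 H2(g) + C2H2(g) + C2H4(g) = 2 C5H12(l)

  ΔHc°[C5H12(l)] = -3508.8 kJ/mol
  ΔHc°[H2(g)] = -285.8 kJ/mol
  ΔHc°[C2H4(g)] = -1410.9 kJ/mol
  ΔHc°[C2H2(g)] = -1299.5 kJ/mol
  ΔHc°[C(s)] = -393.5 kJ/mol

ΔH° = -626.0 kJ/mol

With combustion enthalpies, reactants minus products:
= [6·(-393.5) + 9·(-285.8) + 1·(-1299.5) + 1·(-1410.9)] − [2·(-3508.8)]
= -626.0 kJ/mol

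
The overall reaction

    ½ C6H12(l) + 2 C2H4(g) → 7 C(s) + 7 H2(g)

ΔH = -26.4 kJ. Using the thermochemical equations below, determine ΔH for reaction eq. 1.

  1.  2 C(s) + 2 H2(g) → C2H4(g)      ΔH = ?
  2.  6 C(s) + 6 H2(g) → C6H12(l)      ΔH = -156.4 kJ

eq. 1 reversed and × 2: contributes −2·x
eq. 2 reversed and × 1/2: (-1/2)·(-156.4) = +78.2 kJ
-26.4 = (+78.2) − 2·x
x = (-26.4 − (+78.2)) / (-2) = 52.3 kJ

ΔH = 52.3 kJ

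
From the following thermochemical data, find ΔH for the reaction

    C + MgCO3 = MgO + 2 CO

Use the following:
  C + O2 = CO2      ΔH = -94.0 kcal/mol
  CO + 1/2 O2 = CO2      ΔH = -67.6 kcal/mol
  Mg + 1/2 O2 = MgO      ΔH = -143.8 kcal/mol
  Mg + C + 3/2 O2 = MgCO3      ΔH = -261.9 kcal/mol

ΔH = 65.3 kcal/mol

equation 1 × 2: (2)·(-94.0) = -188.0 kcal/mol
equation 2 reversed and × 2 (CO must end up as a product; scale by 2 for the 2 CO): (-2)·(-67.6) = +135.2 kcal/mol
equation 3 as written (MgO already on the product side): -143.8 kcal/mol
equation 4 reversed (MgCO3 must end up as a reactant): +261.9 kcal/mol
ΔH = (-188.0) + (+135.2) + (-143.8) + (+261.9) = 65.3 kcal/mol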